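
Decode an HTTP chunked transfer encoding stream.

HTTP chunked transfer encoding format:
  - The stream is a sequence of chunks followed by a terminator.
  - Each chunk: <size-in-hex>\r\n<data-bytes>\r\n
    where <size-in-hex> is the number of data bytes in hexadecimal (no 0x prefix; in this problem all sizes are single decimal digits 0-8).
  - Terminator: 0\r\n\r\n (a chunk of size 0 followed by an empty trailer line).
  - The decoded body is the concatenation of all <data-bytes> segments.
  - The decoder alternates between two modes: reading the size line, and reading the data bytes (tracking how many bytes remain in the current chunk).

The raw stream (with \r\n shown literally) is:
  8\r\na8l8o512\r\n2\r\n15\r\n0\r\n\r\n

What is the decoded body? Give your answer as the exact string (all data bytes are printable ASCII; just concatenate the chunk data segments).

Chunk 1: stream[0..1]='8' size=0x8=8, data at stream[3..11]='a8l8o512' -> body[0..8], body so far='a8l8o512'
Chunk 2: stream[13..14]='2' size=0x2=2, data at stream[16..18]='15' -> body[8..10], body so far='a8l8o51215'
Chunk 3: stream[20..21]='0' size=0 (terminator). Final body='a8l8o51215' (10 bytes)

Answer: a8l8o51215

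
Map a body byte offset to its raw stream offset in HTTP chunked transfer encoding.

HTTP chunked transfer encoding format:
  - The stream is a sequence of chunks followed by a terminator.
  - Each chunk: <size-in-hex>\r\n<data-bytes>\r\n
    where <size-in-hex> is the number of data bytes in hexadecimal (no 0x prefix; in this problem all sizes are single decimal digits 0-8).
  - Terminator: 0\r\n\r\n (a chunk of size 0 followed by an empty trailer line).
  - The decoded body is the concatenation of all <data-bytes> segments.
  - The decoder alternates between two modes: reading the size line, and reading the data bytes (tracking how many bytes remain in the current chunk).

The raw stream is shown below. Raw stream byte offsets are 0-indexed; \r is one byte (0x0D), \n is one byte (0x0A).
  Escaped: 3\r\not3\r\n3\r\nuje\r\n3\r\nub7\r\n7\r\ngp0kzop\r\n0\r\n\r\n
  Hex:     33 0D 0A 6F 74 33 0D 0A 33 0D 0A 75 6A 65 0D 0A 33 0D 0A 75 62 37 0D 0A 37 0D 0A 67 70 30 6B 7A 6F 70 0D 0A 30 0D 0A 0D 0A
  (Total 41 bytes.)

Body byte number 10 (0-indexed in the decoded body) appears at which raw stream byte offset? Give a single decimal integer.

Chunk 1: stream[0..1]='3' size=0x3=3, data at stream[3..6]='ot3' -> body[0..3], body so far='ot3'
Chunk 2: stream[8..9]='3' size=0x3=3, data at stream[11..14]='uje' -> body[3..6], body so far='ot3uje'
Chunk 3: stream[16..17]='3' size=0x3=3, data at stream[19..22]='ub7' -> body[6..9], body so far='ot3ujeub7'
Chunk 4: stream[24..25]='7' size=0x7=7, data at stream[27..34]='gp0kzop' -> body[9..16], body so far='ot3ujeub7gp0kzop'
Chunk 5: stream[36..37]='0' size=0 (terminator). Final body='ot3ujeub7gp0kzop' (16 bytes)
Body byte 10 at stream offset 28

Answer: 28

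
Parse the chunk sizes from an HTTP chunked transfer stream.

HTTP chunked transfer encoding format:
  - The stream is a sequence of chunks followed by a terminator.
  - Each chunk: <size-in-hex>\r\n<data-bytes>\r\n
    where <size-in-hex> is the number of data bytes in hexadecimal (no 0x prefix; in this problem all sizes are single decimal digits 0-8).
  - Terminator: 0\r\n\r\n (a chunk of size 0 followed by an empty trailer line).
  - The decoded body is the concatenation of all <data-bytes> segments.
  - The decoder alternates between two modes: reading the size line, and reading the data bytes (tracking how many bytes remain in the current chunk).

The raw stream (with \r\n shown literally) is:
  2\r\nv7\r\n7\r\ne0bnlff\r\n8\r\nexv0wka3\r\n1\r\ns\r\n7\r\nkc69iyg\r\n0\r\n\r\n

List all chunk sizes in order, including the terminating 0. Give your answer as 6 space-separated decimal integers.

Answer: 2 7 8 1 7 0

Derivation:
Chunk 1: stream[0..1]='2' size=0x2=2, data at stream[3..5]='v7' -> body[0..2], body so far='v7'
Chunk 2: stream[7..8]='7' size=0x7=7, data at stream[10..17]='e0bnlff' -> body[2..9], body so far='v7e0bnlff'
Chunk 3: stream[19..20]='8' size=0x8=8, data at stream[22..30]='exv0wka3' -> body[9..17], body so far='v7e0bnlffexv0wka3'
Chunk 4: stream[32..33]='1' size=0x1=1, data at stream[35..36]='s' -> body[17..18], body so far='v7e0bnlffexv0wka3s'
Chunk 5: stream[38..39]='7' size=0x7=7, data at stream[41..48]='kc69iyg' -> body[18..25], body so far='v7e0bnlffexv0wka3skc69iyg'
Chunk 6: stream[50..51]='0' size=0 (terminator). Final body='v7e0bnlffexv0wka3skc69iyg' (25 bytes)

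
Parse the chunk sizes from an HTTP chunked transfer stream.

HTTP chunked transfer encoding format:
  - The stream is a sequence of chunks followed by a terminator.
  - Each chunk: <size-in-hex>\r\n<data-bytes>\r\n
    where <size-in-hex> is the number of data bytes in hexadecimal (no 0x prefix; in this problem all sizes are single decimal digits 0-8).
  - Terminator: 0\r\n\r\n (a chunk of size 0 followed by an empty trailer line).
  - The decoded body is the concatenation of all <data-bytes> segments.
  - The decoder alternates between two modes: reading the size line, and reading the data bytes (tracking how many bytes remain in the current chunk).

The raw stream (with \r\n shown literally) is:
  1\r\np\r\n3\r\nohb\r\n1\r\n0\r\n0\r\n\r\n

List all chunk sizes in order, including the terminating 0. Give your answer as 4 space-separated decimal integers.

Chunk 1: stream[0..1]='1' size=0x1=1, data at stream[3..4]='p' -> body[0..1], body so far='p'
Chunk 2: stream[6..7]='3' size=0x3=3, data at stream[9..12]='ohb' -> body[1..4], body so far='pohb'
Chunk 3: stream[14..15]='1' size=0x1=1, data at stream[17..18]='0' -> body[4..5], body so far='pohb0'
Chunk 4: stream[20..21]='0' size=0 (terminator). Final body='pohb0' (5 bytes)

Answer: 1 3 1 0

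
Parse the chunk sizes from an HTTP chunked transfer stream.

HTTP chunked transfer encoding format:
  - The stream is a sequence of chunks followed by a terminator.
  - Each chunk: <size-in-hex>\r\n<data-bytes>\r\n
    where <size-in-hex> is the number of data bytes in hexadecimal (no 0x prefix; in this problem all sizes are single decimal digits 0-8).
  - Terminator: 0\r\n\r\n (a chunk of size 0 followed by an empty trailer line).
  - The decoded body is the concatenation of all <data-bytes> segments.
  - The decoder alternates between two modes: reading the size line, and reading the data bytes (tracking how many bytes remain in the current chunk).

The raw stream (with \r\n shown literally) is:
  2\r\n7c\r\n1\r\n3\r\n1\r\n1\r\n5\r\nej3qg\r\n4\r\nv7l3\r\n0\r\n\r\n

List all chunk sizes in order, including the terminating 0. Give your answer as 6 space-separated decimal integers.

Answer: 2 1 1 5 4 0

Derivation:
Chunk 1: stream[0..1]='2' size=0x2=2, data at stream[3..5]='7c' -> body[0..2], body so far='7c'
Chunk 2: stream[7..8]='1' size=0x1=1, data at stream[10..11]='3' -> body[2..3], body so far='7c3'
Chunk 3: stream[13..14]='1' size=0x1=1, data at stream[16..17]='1' -> body[3..4], body so far='7c31'
Chunk 4: stream[19..20]='5' size=0x5=5, data at stream[22..27]='ej3qg' -> body[4..9], body so far='7c31ej3qg'
Chunk 5: stream[29..30]='4' size=0x4=4, data at stream[32..36]='v7l3' -> body[9..13], body so far='7c31ej3qgv7l3'
Chunk 6: stream[38..39]='0' size=0 (terminator). Final body='7c31ej3qgv7l3' (13 bytes)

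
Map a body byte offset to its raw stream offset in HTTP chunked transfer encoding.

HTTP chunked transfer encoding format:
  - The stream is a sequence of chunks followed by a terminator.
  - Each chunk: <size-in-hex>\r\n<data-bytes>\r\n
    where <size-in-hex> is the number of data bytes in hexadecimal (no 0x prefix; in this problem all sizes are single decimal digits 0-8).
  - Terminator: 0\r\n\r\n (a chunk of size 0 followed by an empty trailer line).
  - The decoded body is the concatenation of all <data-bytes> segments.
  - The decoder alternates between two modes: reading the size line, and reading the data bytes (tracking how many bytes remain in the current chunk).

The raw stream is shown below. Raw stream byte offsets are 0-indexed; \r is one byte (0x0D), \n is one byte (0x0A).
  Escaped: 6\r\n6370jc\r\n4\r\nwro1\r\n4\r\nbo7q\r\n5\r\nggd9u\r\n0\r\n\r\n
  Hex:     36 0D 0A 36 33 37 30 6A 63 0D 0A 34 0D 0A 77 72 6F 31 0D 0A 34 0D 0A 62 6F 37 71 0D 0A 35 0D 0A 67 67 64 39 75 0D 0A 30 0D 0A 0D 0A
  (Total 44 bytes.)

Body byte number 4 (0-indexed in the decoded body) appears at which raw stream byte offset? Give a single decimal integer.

Answer: 7

Derivation:
Chunk 1: stream[0..1]='6' size=0x6=6, data at stream[3..9]='6370jc' -> body[0..6], body so far='6370jc'
Chunk 2: stream[11..12]='4' size=0x4=4, data at stream[14..18]='wro1' -> body[6..10], body so far='6370jcwro1'
Chunk 3: stream[20..21]='4' size=0x4=4, data at stream[23..27]='bo7q' -> body[10..14], body so far='6370jcwro1bo7q'
Chunk 4: stream[29..30]='5' size=0x5=5, data at stream[32..37]='ggd9u' -> body[14..19], body so far='6370jcwro1bo7qggd9u'
Chunk 5: stream[39..40]='0' size=0 (terminator). Final body='6370jcwro1bo7qggd9u' (19 bytes)
Body byte 4 at stream offset 7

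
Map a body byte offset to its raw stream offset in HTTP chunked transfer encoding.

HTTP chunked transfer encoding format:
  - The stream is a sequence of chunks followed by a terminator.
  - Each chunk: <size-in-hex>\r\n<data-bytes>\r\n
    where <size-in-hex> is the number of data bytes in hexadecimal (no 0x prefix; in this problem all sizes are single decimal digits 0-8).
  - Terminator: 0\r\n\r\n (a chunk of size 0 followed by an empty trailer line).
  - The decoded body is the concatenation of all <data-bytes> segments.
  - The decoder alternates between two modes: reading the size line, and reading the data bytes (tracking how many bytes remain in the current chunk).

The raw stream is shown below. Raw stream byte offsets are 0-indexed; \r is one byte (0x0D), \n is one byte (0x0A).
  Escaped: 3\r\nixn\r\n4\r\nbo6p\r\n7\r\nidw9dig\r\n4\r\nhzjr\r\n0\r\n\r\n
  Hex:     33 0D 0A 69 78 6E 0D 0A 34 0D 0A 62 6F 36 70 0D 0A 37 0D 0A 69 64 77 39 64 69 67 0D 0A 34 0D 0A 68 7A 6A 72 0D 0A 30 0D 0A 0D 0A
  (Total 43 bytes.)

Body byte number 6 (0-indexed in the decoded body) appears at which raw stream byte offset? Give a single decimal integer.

Answer: 14

Derivation:
Chunk 1: stream[0..1]='3' size=0x3=3, data at stream[3..6]='ixn' -> body[0..3], body so far='ixn'
Chunk 2: stream[8..9]='4' size=0x4=4, data at stream[11..15]='bo6p' -> body[3..7], body so far='ixnbo6p'
Chunk 3: stream[17..18]='7' size=0x7=7, data at stream[20..27]='idw9dig' -> body[7..14], body so far='ixnbo6pidw9dig'
Chunk 4: stream[29..30]='4' size=0x4=4, data at stream[32..36]='hzjr' -> body[14..18], body so far='ixnbo6pidw9dighzjr'
Chunk 5: stream[38..39]='0' size=0 (terminator). Final body='ixnbo6pidw9dighzjr' (18 bytes)
Body byte 6 at stream offset 14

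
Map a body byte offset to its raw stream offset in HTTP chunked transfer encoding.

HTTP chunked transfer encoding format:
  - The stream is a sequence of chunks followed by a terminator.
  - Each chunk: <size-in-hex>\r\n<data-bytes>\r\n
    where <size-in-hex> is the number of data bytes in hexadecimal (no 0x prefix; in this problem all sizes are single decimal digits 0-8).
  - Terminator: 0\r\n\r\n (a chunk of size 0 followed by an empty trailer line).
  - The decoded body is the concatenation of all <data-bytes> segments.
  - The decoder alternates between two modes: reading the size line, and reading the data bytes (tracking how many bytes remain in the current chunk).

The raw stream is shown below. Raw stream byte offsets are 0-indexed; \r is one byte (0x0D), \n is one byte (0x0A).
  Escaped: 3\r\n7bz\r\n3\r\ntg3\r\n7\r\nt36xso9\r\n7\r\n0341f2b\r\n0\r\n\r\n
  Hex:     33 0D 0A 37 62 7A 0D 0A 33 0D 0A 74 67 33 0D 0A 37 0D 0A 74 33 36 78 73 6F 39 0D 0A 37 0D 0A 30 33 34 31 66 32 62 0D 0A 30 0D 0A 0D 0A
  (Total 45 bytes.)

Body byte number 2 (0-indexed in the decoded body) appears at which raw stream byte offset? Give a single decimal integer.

Chunk 1: stream[0..1]='3' size=0x3=3, data at stream[3..6]='7bz' -> body[0..3], body so far='7bz'
Chunk 2: stream[8..9]='3' size=0x3=3, data at stream[11..14]='tg3' -> body[3..6], body so far='7bztg3'
Chunk 3: stream[16..17]='7' size=0x7=7, data at stream[19..26]='t36xso9' -> body[6..13], body so far='7bztg3t36xso9'
Chunk 4: stream[28..29]='7' size=0x7=7, data at stream[31..38]='0341f2b' -> body[13..20], body so far='7bztg3t36xso90341f2b'
Chunk 5: stream[40..41]='0' size=0 (terminator). Final body='7bztg3t36xso90341f2b' (20 bytes)
Body byte 2 at stream offset 5

Answer: 5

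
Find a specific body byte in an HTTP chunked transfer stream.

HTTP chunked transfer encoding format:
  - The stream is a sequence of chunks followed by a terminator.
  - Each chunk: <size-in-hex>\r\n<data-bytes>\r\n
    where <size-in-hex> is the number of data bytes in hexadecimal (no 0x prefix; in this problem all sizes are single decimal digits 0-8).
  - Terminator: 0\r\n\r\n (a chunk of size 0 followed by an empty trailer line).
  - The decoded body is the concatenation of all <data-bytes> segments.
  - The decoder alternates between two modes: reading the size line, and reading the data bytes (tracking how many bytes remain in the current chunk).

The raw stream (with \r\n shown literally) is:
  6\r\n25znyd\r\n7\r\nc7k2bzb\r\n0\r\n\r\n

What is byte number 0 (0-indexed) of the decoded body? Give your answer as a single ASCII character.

Chunk 1: stream[0..1]='6' size=0x6=6, data at stream[3..9]='25znyd' -> body[0..6], body so far='25znyd'
Chunk 2: stream[11..12]='7' size=0x7=7, data at stream[14..21]='c7k2bzb' -> body[6..13], body so far='25znydc7k2bzb'
Chunk 3: stream[23..24]='0' size=0 (terminator). Final body='25znydc7k2bzb' (13 bytes)
Body byte 0 = '2'

Answer: 2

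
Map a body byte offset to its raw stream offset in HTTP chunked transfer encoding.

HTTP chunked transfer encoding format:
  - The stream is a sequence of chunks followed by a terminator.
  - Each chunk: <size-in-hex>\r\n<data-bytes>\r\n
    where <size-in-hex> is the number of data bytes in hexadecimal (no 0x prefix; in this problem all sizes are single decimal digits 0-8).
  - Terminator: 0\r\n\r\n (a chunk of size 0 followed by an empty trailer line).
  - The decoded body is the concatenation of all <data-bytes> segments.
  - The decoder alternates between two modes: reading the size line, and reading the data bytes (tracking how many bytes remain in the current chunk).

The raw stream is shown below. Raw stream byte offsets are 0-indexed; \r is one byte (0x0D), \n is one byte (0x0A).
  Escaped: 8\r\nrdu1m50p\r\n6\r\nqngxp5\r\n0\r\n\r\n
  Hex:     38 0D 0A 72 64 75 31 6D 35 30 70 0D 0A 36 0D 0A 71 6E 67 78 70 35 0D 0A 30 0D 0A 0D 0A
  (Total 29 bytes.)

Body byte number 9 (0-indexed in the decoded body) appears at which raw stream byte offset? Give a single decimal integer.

Answer: 17

Derivation:
Chunk 1: stream[0..1]='8' size=0x8=8, data at stream[3..11]='rdu1m50p' -> body[0..8], body so far='rdu1m50p'
Chunk 2: stream[13..14]='6' size=0x6=6, data at stream[16..22]='qngxp5' -> body[8..14], body so far='rdu1m50pqngxp5'
Chunk 3: stream[24..25]='0' size=0 (terminator). Final body='rdu1m50pqngxp5' (14 bytes)
Body byte 9 at stream offset 17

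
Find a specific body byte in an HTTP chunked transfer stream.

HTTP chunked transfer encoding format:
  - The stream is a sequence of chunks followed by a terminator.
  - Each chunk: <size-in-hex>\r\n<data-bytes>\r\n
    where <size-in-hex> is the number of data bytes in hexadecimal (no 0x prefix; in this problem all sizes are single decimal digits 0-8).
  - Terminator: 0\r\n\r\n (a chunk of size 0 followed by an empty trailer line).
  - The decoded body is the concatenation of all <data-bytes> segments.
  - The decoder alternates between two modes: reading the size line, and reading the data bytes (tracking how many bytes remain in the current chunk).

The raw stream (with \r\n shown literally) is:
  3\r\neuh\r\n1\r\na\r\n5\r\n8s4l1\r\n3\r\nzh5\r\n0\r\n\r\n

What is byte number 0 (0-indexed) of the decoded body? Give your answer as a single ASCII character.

Chunk 1: stream[0..1]='3' size=0x3=3, data at stream[3..6]='euh' -> body[0..3], body so far='euh'
Chunk 2: stream[8..9]='1' size=0x1=1, data at stream[11..12]='a' -> body[3..4], body so far='euha'
Chunk 3: stream[14..15]='5' size=0x5=5, data at stream[17..22]='8s4l1' -> body[4..9], body so far='euha8s4l1'
Chunk 4: stream[24..25]='3' size=0x3=3, data at stream[27..30]='zh5' -> body[9..12], body so far='euha8s4l1zh5'
Chunk 5: stream[32..33]='0' size=0 (terminator). Final body='euha8s4l1zh5' (12 bytes)
Body byte 0 = 'e'

Answer: e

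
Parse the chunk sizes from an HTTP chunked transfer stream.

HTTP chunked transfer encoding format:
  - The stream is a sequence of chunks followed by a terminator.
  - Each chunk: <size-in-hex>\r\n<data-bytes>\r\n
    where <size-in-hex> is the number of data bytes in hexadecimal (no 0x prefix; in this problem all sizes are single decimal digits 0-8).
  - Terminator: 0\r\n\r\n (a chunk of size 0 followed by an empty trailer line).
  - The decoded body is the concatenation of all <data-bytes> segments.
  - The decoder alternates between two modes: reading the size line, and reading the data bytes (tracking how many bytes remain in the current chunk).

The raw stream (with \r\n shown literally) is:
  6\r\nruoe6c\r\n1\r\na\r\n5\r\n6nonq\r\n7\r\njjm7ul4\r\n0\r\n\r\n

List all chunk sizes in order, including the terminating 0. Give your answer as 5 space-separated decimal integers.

Chunk 1: stream[0..1]='6' size=0x6=6, data at stream[3..9]='ruoe6c' -> body[0..6], body so far='ruoe6c'
Chunk 2: stream[11..12]='1' size=0x1=1, data at stream[14..15]='a' -> body[6..7], body so far='ruoe6ca'
Chunk 3: stream[17..18]='5' size=0x5=5, data at stream[20..25]='6nonq' -> body[7..12], body so far='ruoe6ca6nonq'
Chunk 4: stream[27..28]='7' size=0x7=7, data at stream[30..37]='jjm7ul4' -> body[12..19], body so far='ruoe6ca6nonqjjm7ul4'
Chunk 5: stream[39..40]='0' size=0 (terminator). Final body='ruoe6ca6nonqjjm7ul4' (19 bytes)

Answer: 6 1 5 7 0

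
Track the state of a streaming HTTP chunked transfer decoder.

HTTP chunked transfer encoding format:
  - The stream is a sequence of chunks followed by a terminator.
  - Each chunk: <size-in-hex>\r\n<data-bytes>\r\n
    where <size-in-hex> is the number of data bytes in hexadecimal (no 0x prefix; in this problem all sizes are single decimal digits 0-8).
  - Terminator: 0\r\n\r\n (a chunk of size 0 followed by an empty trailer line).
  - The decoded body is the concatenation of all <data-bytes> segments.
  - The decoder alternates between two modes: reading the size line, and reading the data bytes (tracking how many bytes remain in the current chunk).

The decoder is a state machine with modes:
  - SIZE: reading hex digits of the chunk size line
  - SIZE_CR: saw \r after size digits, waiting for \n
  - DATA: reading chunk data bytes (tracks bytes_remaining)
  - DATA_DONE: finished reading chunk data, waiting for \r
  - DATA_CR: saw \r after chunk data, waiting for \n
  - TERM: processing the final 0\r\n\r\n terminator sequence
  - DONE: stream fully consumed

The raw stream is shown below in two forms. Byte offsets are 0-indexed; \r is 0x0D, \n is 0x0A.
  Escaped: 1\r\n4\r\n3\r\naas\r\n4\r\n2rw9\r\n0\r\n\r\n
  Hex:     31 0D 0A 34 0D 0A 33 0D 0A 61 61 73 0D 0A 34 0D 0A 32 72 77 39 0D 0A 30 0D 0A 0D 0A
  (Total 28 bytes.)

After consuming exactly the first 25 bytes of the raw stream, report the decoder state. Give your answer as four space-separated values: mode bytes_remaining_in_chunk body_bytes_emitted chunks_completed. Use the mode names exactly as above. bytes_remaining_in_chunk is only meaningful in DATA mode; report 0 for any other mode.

Byte 0 = '1': mode=SIZE remaining=0 emitted=0 chunks_done=0
Byte 1 = 0x0D: mode=SIZE_CR remaining=0 emitted=0 chunks_done=0
Byte 2 = 0x0A: mode=DATA remaining=1 emitted=0 chunks_done=0
Byte 3 = '4': mode=DATA_DONE remaining=0 emitted=1 chunks_done=0
Byte 4 = 0x0D: mode=DATA_CR remaining=0 emitted=1 chunks_done=0
Byte 5 = 0x0A: mode=SIZE remaining=0 emitted=1 chunks_done=1
Byte 6 = '3': mode=SIZE remaining=0 emitted=1 chunks_done=1
Byte 7 = 0x0D: mode=SIZE_CR remaining=0 emitted=1 chunks_done=1
Byte 8 = 0x0A: mode=DATA remaining=3 emitted=1 chunks_done=1
Byte 9 = 'a': mode=DATA remaining=2 emitted=2 chunks_done=1
Byte 10 = 'a': mode=DATA remaining=1 emitted=3 chunks_done=1
Byte 11 = 's': mode=DATA_DONE remaining=0 emitted=4 chunks_done=1
Byte 12 = 0x0D: mode=DATA_CR remaining=0 emitted=4 chunks_done=1
Byte 13 = 0x0A: mode=SIZE remaining=0 emitted=4 chunks_done=2
Byte 14 = '4': mode=SIZE remaining=0 emitted=4 chunks_done=2
Byte 15 = 0x0D: mode=SIZE_CR remaining=0 emitted=4 chunks_done=2
Byte 16 = 0x0A: mode=DATA remaining=4 emitted=4 chunks_done=2
Byte 17 = '2': mode=DATA remaining=3 emitted=5 chunks_done=2
Byte 18 = 'r': mode=DATA remaining=2 emitted=6 chunks_done=2
Byte 19 = 'w': mode=DATA remaining=1 emitted=7 chunks_done=2
Byte 20 = '9': mode=DATA_DONE remaining=0 emitted=8 chunks_done=2
Byte 21 = 0x0D: mode=DATA_CR remaining=0 emitted=8 chunks_done=2
Byte 22 = 0x0A: mode=SIZE remaining=0 emitted=8 chunks_done=3
Byte 23 = '0': mode=SIZE remaining=0 emitted=8 chunks_done=3
Byte 24 = 0x0D: mode=SIZE_CR remaining=0 emitted=8 chunks_done=3

Answer: SIZE_CR 0 8 3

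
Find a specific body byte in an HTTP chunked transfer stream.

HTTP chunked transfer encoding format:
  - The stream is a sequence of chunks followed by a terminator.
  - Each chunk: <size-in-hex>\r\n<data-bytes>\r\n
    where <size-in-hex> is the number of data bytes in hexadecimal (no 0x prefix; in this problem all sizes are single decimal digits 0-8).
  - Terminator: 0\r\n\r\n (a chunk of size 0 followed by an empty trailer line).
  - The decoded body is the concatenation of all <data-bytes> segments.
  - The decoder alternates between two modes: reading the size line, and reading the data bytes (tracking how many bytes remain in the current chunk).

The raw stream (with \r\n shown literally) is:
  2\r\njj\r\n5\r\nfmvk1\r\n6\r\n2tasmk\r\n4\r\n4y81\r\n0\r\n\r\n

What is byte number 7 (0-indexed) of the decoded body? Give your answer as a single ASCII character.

Answer: 2

Derivation:
Chunk 1: stream[0..1]='2' size=0x2=2, data at stream[3..5]='jj' -> body[0..2], body so far='jj'
Chunk 2: stream[7..8]='5' size=0x5=5, data at stream[10..15]='fmvk1' -> body[2..7], body so far='jjfmvk1'
Chunk 3: stream[17..18]='6' size=0x6=6, data at stream[20..26]='2tasmk' -> body[7..13], body so far='jjfmvk12tasmk'
Chunk 4: stream[28..29]='4' size=0x4=4, data at stream[31..35]='4y81' -> body[13..17], body so far='jjfmvk12tasmk4y81'
Chunk 5: stream[37..38]='0' size=0 (terminator). Final body='jjfmvk12tasmk4y81' (17 bytes)
Body byte 7 = '2'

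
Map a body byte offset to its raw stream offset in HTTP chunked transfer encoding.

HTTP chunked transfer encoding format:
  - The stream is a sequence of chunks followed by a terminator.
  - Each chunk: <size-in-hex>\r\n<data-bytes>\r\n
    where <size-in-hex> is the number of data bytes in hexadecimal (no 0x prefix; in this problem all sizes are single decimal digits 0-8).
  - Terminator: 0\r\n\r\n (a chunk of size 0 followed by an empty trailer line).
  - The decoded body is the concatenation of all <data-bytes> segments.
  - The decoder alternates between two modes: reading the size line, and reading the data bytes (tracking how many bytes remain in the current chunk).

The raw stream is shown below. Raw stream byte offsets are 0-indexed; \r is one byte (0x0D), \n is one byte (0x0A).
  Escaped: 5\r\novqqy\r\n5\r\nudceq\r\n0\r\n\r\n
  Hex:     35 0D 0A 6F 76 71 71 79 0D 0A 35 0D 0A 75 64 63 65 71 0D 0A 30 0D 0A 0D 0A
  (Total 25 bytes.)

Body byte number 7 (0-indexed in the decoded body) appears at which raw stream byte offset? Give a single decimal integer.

Answer: 15

Derivation:
Chunk 1: stream[0..1]='5' size=0x5=5, data at stream[3..8]='ovqqy' -> body[0..5], body so far='ovqqy'
Chunk 2: stream[10..11]='5' size=0x5=5, data at stream[13..18]='udceq' -> body[5..10], body so far='ovqqyudceq'
Chunk 3: stream[20..21]='0' size=0 (terminator). Final body='ovqqyudceq' (10 bytes)
Body byte 7 at stream offset 15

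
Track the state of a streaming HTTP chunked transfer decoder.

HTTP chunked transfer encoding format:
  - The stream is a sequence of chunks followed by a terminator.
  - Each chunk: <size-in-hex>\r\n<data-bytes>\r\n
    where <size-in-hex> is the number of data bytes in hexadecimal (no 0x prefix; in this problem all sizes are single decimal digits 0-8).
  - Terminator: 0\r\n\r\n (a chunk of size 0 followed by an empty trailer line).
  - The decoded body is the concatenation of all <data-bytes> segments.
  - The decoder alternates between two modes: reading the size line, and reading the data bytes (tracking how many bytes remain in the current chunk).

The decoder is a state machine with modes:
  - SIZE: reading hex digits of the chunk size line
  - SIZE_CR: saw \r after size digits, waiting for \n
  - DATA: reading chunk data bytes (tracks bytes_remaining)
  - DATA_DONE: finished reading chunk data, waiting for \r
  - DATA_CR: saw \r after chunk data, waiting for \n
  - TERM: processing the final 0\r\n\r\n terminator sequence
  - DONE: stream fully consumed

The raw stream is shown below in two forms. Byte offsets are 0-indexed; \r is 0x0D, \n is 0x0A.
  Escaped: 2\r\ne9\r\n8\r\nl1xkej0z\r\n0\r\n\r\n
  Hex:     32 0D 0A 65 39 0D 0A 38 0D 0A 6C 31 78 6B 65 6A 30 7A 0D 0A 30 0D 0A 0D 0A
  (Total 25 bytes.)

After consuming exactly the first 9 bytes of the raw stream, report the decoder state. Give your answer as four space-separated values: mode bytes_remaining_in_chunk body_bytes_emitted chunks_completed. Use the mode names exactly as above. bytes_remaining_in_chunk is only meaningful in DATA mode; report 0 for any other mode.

Byte 0 = '2': mode=SIZE remaining=0 emitted=0 chunks_done=0
Byte 1 = 0x0D: mode=SIZE_CR remaining=0 emitted=0 chunks_done=0
Byte 2 = 0x0A: mode=DATA remaining=2 emitted=0 chunks_done=0
Byte 3 = 'e': mode=DATA remaining=1 emitted=1 chunks_done=0
Byte 4 = '9': mode=DATA_DONE remaining=0 emitted=2 chunks_done=0
Byte 5 = 0x0D: mode=DATA_CR remaining=0 emitted=2 chunks_done=0
Byte 6 = 0x0A: mode=SIZE remaining=0 emitted=2 chunks_done=1
Byte 7 = '8': mode=SIZE remaining=0 emitted=2 chunks_done=1
Byte 8 = 0x0D: mode=SIZE_CR remaining=0 emitted=2 chunks_done=1

Answer: SIZE_CR 0 2 1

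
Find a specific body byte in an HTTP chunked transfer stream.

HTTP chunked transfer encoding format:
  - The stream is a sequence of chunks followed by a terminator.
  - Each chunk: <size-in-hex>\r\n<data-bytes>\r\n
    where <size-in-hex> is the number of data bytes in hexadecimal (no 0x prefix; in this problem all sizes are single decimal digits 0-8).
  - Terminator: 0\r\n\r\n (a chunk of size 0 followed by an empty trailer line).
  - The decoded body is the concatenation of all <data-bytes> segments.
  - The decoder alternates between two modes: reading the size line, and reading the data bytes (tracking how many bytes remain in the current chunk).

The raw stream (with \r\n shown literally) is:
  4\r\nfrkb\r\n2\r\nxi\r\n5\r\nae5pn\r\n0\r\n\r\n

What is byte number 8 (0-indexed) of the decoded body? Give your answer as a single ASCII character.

Answer: 5

Derivation:
Chunk 1: stream[0..1]='4' size=0x4=4, data at stream[3..7]='frkb' -> body[0..4], body so far='frkb'
Chunk 2: stream[9..10]='2' size=0x2=2, data at stream[12..14]='xi' -> body[4..6], body so far='frkbxi'
Chunk 3: stream[16..17]='5' size=0x5=5, data at stream[19..24]='ae5pn' -> body[6..11], body so far='frkbxiae5pn'
Chunk 4: stream[26..27]='0' size=0 (terminator). Final body='frkbxiae5pn' (11 bytes)
Body byte 8 = '5'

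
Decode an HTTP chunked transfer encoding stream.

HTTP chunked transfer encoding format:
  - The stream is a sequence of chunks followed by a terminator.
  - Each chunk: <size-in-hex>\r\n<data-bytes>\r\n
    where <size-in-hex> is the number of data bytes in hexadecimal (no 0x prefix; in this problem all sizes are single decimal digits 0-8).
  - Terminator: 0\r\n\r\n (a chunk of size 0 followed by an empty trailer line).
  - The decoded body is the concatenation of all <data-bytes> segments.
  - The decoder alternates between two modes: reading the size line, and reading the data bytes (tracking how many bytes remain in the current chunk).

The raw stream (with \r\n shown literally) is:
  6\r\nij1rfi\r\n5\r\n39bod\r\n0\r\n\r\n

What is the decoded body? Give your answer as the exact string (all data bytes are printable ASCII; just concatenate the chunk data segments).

Answer: ij1rfi39bod

Derivation:
Chunk 1: stream[0..1]='6' size=0x6=6, data at stream[3..9]='ij1rfi' -> body[0..6], body so far='ij1rfi'
Chunk 2: stream[11..12]='5' size=0x5=5, data at stream[14..19]='39bod' -> body[6..11], body so far='ij1rfi39bod'
Chunk 3: stream[21..22]='0' size=0 (terminator). Final body='ij1rfi39bod' (11 bytes)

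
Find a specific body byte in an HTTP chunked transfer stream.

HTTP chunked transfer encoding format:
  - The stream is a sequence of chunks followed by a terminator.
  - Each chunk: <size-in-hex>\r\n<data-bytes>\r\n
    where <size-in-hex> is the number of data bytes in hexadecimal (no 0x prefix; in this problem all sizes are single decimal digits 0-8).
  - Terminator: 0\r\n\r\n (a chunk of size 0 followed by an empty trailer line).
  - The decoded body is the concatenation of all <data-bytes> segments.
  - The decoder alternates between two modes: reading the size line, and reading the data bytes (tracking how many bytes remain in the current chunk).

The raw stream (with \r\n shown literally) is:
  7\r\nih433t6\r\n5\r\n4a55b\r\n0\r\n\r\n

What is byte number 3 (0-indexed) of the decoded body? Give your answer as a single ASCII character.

Chunk 1: stream[0..1]='7' size=0x7=7, data at stream[3..10]='ih433t6' -> body[0..7], body so far='ih433t6'
Chunk 2: stream[12..13]='5' size=0x5=5, data at stream[15..20]='4a55b' -> body[7..12], body so far='ih433t64a55b'
Chunk 3: stream[22..23]='0' size=0 (terminator). Final body='ih433t64a55b' (12 bytes)
Body byte 3 = '3'

Answer: 3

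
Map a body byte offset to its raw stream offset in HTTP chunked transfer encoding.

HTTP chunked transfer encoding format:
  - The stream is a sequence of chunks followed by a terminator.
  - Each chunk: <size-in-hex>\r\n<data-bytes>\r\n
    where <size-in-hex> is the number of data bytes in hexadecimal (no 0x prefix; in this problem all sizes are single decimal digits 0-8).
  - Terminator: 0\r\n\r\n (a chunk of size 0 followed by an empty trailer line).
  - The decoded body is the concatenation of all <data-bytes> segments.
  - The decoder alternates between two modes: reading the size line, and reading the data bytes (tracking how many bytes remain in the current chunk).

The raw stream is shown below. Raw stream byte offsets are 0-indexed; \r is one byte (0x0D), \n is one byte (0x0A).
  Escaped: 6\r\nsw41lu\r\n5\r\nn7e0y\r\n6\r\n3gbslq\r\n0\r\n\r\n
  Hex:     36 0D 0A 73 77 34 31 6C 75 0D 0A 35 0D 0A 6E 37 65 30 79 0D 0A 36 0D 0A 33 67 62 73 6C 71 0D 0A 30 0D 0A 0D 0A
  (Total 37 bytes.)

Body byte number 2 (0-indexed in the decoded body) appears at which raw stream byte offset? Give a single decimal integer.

Chunk 1: stream[0..1]='6' size=0x6=6, data at stream[3..9]='sw41lu' -> body[0..6], body so far='sw41lu'
Chunk 2: stream[11..12]='5' size=0x5=5, data at stream[14..19]='n7e0y' -> body[6..11], body so far='sw41lun7e0y'
Chunk 3: stream[21..22]='6' size=0x6=6, data at stream[24..30]='3gbslq' -> body[11..17], body so far='sw41lun7e0y3gbslq'
Chunk 4: stream[32..33]='0' size=0 (terminator). Final body='sw41lun7e0y3gbslq' (17 bytes)
Body byte 2 at stream offset 5

Answer: 5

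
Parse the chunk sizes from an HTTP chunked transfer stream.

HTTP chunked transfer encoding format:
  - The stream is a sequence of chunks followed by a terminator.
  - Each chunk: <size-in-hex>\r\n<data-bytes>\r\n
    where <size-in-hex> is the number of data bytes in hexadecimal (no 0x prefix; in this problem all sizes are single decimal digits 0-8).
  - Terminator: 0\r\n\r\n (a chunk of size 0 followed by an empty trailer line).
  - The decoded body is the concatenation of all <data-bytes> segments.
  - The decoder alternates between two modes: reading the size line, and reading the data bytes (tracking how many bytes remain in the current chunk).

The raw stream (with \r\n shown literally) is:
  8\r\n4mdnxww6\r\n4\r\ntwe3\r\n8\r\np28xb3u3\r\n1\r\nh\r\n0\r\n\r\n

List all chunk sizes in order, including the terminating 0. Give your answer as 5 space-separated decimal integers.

Chunk 1: stream[0..1]='8' size=0x8=8, data at stream[3..11]='4mdnxww6' -> body[0..8], body so far='4mdnxww6'
Chunk 2: stream[13..14]='4' size=0x4=4, data at stream[16..20]='twe3' -> body[8..12], body so far='4mdnxww6twe3'
Chunk 3: stream[22..23]='8' size=0x8=8, data at stream[25..33]='p28xb3u3' -> body[12..20], body so far='4mdnxww6twe3p28xb3u3'
Chunk 4: stream[35..36]='1' size=0x1=1, data at stream[38..39]='h' -> body[20..21], body so far='4mdnxww6twe3p28xb3u3h'
Chunk 5: stream[41..42]='0' size=0 (terminator). Final body='4mdnxww6twe3p28xb3u3h' (21 bytes)

Answer: 8 4 8 1 0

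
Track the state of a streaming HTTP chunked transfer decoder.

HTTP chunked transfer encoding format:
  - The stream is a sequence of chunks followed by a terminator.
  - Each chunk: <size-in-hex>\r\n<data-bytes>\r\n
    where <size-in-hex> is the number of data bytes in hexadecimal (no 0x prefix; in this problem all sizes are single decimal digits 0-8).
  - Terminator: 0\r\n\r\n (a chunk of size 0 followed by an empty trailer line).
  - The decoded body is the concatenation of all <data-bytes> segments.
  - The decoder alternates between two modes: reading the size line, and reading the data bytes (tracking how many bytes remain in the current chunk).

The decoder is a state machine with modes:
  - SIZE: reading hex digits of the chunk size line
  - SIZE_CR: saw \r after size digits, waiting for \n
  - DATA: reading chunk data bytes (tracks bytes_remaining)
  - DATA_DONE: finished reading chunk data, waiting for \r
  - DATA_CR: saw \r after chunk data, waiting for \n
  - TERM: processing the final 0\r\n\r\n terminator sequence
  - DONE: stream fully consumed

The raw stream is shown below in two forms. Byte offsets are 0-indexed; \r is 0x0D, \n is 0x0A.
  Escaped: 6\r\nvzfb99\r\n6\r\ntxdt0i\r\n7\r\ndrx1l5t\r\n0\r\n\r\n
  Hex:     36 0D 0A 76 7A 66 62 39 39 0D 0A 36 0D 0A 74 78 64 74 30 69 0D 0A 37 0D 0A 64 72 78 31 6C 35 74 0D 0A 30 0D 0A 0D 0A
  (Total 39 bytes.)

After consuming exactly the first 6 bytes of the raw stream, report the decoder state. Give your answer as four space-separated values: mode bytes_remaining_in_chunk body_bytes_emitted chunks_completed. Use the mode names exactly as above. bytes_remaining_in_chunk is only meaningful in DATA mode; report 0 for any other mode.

Byte 0 = '6': mode=SIZE remaining=0 emitted=0 chunks_done=0
Byte 1 = 0x0D: mode=SIZE_CR remaining=0 emitted=0 chunks_done=0
Byte 2 = 0x0A: mode=DATA remaining=6 emitted=0 chunks_done=0
Byte 3 = 'v': mode=DATA remaining=5 emitted=1 chunks_done=0
Byte 4 = 'z': mode=DATA remaining=4 emitted=2 chunks_done=0
Byte 5 = 'f': mode=DATA remaining=3 emitted=3 chunks_done=0

Answer: DATA 3 3 0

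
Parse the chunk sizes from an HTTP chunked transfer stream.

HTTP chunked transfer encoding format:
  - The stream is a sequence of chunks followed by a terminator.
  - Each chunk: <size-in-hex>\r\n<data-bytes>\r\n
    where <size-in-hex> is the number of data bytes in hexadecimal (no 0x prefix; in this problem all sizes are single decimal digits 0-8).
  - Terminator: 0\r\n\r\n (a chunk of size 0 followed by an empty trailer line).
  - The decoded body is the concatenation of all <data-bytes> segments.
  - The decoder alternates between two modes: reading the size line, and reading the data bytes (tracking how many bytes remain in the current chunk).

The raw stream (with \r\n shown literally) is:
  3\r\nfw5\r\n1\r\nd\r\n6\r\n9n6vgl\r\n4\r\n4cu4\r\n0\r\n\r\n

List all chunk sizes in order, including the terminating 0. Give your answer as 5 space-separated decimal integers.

Chunk 1: stream[0..1]='3' size=0x3=3, data at stream[3..6]='fw5' -> body[0..3], body so far='fw5'
Chunk 2: stream[8..9]='1' size=0x1=1, data at stream[11..12]='d' -> body[3..4], body so far='fw5d'
Chunk 3: stream[14..15]='6' size=0x6=6, data at stream[17..23]='9n6vgl' -> body[4..10], body so far='fw5d9n6vgl'
Chunk 4: stream[25..26]='4' size=0x4=4, data at stream[28..32]='4cu4' -> body[10..14], body so far='fw5d9n6vgl4cu4'
Chunk 5: stream[34..35]='0' size=0 (terminator). Final body='fw5d9n6vgl4cu4' (14 bytes)

Answer: 3 1 6 4 0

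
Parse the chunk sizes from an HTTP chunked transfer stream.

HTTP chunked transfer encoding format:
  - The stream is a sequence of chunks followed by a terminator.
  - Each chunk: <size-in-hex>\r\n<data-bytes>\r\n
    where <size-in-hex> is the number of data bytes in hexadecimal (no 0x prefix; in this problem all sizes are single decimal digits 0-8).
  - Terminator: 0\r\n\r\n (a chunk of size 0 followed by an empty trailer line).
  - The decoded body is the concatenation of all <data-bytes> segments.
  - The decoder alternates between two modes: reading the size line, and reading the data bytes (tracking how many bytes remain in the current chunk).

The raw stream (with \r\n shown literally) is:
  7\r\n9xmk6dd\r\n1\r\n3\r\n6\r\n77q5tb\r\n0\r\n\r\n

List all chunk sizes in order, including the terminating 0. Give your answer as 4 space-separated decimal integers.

Chunk 1: stream[0..1]='7' size=0x7=7, data at stream[3..10]='9xmk6dd' -> body[0..7], body so far='9xmk6dd'
Chunk 2: stream[12..13]='1' size=0x1=1, data at stream[15..16]='3' -> body[7..8], body so far='9xmk6dd3'
Chunk 3: stream[18..19]='6' size=0x6=6, data at stream[21..27]='77q5tb' -> body[8..14], body so far='9xmk6dd377q5tb'
Chunk 4: stream[29..30]='0' size=0 (terminator). Final body='9xmk6dd377q5tb' (14 bytes)

Answer: 7 1 6 0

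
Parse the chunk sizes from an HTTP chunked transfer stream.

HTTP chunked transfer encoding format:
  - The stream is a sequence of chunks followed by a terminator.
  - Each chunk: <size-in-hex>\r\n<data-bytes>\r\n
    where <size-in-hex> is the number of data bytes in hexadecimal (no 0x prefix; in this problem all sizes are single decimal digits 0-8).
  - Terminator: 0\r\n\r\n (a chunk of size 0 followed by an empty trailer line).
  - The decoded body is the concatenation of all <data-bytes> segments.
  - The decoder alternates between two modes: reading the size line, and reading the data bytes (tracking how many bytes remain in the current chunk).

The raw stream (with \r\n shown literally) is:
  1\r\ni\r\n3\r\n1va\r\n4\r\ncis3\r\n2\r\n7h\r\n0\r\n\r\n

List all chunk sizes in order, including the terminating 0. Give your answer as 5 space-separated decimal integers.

Chunk 1: stream[0..1]='1' size=0x1=1, data at stream[3..4]='i' -> body[0..1], body so far='i'
Chunk 2: stream[6..7]='3' size=0x3=3, data at stream[9..12]='1va' -> body[1..4], body so far='i1va'
Chunk 3: stream[14..15]='4' size=0x4=4, data at stream[17..21]='cis3' -> body[4..8], body so far='i1vacis3'
Chunk 4: stream[23..24]='2' size=0x2=2, data at stream[26..28]='7h' -> body[8..10], body so far='i1vacis37h'
Chunk 5: stream[30..31]='0' size=0 (terminator). Final body='i1vacis37h' (10 bytes)

Answer: 1 3 4 2 0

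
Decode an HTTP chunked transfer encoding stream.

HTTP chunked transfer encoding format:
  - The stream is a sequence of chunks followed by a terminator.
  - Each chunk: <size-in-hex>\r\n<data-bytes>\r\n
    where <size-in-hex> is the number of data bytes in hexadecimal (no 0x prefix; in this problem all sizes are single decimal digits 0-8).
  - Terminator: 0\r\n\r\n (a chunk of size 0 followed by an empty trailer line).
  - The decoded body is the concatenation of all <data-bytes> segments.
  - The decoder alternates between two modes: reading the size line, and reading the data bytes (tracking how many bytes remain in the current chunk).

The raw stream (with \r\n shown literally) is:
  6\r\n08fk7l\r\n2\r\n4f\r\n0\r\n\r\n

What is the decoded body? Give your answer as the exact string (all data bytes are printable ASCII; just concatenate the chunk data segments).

Chunk 1: stream[0..1]='6' size=0x6=6, data at stream[3..9]='08fk7l' -> body[0..6], body so far='08fk7l'
Chunk 2: stream[11..12]='2' size=0x2=2, data at stream[14..16]='4f' -> body[6..8], body so far='08fk7l4f'
Chunk 3: stream[18..19]='0' size=0 (terminator). Final body='08fk7l4f' (8 bytes)

Answer: 08fk7l4f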